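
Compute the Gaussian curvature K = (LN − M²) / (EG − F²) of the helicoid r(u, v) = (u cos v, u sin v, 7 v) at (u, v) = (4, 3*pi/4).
K = -49/4225

Coefficients of the first fundamental form: E = 1, F = 0, G = u^2 + 49.
Coefficients of the second fundamental form: L = 0, M = -7/sqrt(u^2 + 49), N = 0.
Assemble K = (LN − M²)/(EG − F²) = -49/(u^2 + 49)^2. At (u, v) = (4, 3*pi/4): K = -49/4225.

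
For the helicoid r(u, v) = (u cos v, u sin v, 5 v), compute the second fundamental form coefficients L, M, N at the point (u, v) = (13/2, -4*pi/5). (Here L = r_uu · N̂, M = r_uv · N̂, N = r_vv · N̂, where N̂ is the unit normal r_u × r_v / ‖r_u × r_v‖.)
L = 0;  M = -10*sqrt(269)/269;  N = 0

Compute the unit normal N̂(u, v) = (5*sin(v)/sqrt(u^2 + 25), -5*cos(v)/sqrt(u^2 + 25), u/sqrt(u^2 + 25)), and the second partials r_uu, r_uv, r_vv. Take dot products:
  L(u, v) = r_uu · N̂ = 0,
  M(u, v) = r_uv · N̂ = -5/sqrt(u^2 + 25),
  N(u, v) = r_vv · N̂ = 0.
Evaluating at (u, v) = (13/2, -4*pi/5):
  L = 0, M = -10*sqrt(269)/269, N = 0.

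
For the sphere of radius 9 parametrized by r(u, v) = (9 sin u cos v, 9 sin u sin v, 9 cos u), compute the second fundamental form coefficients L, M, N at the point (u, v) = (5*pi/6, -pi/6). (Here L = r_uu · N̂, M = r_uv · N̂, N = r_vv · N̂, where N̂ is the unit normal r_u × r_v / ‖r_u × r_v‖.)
L = -9;  M = 0;  N = -9/4

Compute the unit normal N̂(u, v) = (sin(u)^2*cos(v)/Abs(sin(u)), sin(u)^2*sin(v)/Abs(sin(u)), sin(2*u)/(2*Abs(sin(u)))), and the second partials r_uu, r_uv, r_vv. Take dot products:
  L(u, v) = r_uu · N̂ = -9*sin(u)/Abs(sin(u)),
  M(u, v) = r_uv · N̂ = 0,
  N(u, v) = r_vv · N̂ = -9*sin(u)^3/Abs(sin(u)).
Evaluating at (u, v) = (5*pi/6, -pi/6):
  L = -9, M = 0, N = -9/4.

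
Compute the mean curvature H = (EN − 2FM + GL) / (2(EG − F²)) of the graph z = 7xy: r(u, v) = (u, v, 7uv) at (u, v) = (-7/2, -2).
H = -19208*sqrt(3189)/10169721

With E = 49*v^2 + 1, F = 49*u*v, G = 49*u^2 + 1, L = 0, M = 7/sqrt(49*u^2 + 49*v^2 + 1), N = 0, assemble
  H = (EN − 2FM + GL) / (2(EG − F²)) = -343*u*v/(49*u^2 + 49*v^2 + 1)^(3/2).
At (u, v) = (-7/2, -2): H = -19208*sqrt(3189)/10169721.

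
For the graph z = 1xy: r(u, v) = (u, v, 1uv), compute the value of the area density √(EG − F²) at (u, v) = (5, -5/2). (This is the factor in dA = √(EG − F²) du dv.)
√(EG − F²)|_{(5, -5/2)} = sqrt(129)/2

E = v^2 + 1, F = u*v, G = u^2 + 1, so EG − F² = u^2 + v^2 + 1. Taking the positive square root: √(EG − F²) = sqrt(u^2 + v^2 + 1). At (u, v) = (5, -5/2): sqrt(129)/2.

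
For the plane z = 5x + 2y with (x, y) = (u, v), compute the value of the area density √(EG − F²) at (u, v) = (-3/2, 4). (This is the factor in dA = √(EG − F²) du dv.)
√(EG − F²)|_{(-3/2, 4)} = sqrt(30)

E = 26, F = 10, G = 5, so EG − F² = 30. Taking the positive square root: √(EG − F²) = sqrt(30). At (u, v) = (-3/2, 4): sqrt(30).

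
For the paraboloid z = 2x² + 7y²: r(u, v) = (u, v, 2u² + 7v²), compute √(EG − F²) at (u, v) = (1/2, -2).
√(EG − F²)|_{(1/2, -2)} = sqrt(789)

E = 16*u^2 + 1, F = 56*u*v, G = 196*v^2 + 1; EG − F² = 16*u^2 + 196*v^2 + 1; √(EG − F²) = sqrt(16*u^2 + 196*v^2 + 1). At the given point: sqrt(789).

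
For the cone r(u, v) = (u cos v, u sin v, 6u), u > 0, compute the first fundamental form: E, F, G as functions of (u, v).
E = 37;  F = 0;  G = u^2

Compute partials: r_u = (cos(v), sin(v), 6), r_v = (-u*sin(v), u*cos(v), 0). Then
  E = r_u · r_u = 37,
  F = r_u · r_v = 0,
  G = r_v · r_v = u^2.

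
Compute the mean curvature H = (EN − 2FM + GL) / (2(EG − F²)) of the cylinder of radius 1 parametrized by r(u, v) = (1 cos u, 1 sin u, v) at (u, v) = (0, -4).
H = -1/2

With E = 1, F = 0, G = 1, L = -1, M = 0, N = 0, assemble
  H = (EN − 2FM + GL) / (2(EG − F²)) = -1/2.
At (u, v) = (0, -4): H = -1/2.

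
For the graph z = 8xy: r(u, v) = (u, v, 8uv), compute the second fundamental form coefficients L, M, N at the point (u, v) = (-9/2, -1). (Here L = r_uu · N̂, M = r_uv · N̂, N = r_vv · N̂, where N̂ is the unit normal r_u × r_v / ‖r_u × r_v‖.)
L = 0;  M = 8*sqrt(1361)/1361;  N = 0

Compute the unit normal N̂(u, v) = (-8*v/sqrt(64*u^2 + 64*v^2 + 1), -8*u/sqrt(64*u^2 + 64*v^2 + 1), 1/sqrt(64*u^2 + 64*v^2 + 1)), and the second partials r_uu, r_uv, r_vv. Take dot products:
  L(u, v) = r_uu · N̂ = 0,
  M(u, v) = r_uv · N̂ = 8/sqrt(64*u^2 + 64*v^2 + 1),
  N(u, v) = r_vv · N̂ = 0.
Evaluating at (u, v) = (-9/2, -1):
  L = 0, M = 8*sqrt(1361)/1361, N = 0.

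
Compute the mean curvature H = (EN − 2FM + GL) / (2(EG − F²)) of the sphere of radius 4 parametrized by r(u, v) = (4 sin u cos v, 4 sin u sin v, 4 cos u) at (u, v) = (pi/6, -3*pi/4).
H = -1/4

With E = 16, F = 0, G = 16*sin(u)^2, L = -4*sin(u)/Abs(sin(u)), M = 0, N = -4*sin(u)^3/Abs(sin(u)), assemble
  H = (EN − 2FM + GL) / (2(EG − F²)) = -sin(u)/(4*Abs(sin(u))).
At (u, v) = (pi/6, -3*pi/4): H = -1/4.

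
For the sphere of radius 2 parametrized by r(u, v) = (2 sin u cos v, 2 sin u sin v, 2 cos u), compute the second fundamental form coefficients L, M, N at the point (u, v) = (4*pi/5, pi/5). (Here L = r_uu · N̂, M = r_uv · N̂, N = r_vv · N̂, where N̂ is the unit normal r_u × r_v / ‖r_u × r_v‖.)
L = -2;  M = 0;  N = -5/4 + sqrt(5)/4

Compute the unit normal N̂(u, v) = (sin(u)^2*cos(v)/Abs(sin(u)), sin(u)^2*sin(v)/Abs(sin(u)), sin(2*u)/(2*Abs(sin(u)))), and the second partials r_uu, r_uv, r_vv. Take dot products:
  L(u, v) = r_uu · N̂ = -2*sin(u)/Abs(sin(u)),
  M(u, v) = r_uv · N̂ = 0,
  N(u, v) = r_vv · N̂ = -2*sin(u)^3/Abs(sin(u)).
Evaluating at (u, v) = (4*pi/5, pi/5):
  L = -2, M = 0, N = -5/4 + sqrt(5)/4.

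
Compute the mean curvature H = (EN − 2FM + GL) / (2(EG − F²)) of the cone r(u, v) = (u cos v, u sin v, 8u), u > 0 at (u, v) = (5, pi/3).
H = 4*sqrt(65)/325

With E = 65, F = 0, G = u^2, L = 0, M = 0, N = 8*sqrt(65)*u^2/(65*Abs(u)), assemble
  H = (EN − 2FM + GL) / (2(EG − F²)) = 4*sqrt(65)/(65*Abs(u)).
At (u, v) = (5, pi/3): H = 4*sqrt(65)/325.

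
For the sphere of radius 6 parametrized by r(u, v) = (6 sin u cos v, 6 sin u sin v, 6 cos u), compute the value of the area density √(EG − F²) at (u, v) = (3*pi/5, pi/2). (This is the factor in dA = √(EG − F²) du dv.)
√(EG − F²)|_{(3*pi/5, pi/2)} = 9*sqrt(2*sqrt(5) + 10)

E = 36, F = 0, G = 36*sin(u)^2, so EG − F² = 1296*sin(u)^2. Taking the positive square root: √(EG − F²) = 36*Abs(sin(u)). At (u, v) = (3*pi/5, pi/2): 9*sqrt(2*sqrt(5) + 10).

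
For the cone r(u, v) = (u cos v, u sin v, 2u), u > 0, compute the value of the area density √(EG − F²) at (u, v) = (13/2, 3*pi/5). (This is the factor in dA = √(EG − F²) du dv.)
√(EG − F²)|_{(13/2, 3*pi/5)} = 13*sqrt(5)/2

E = 5, F = 0, G = u^2, so EG − F² = 5*u^2. Taking the positive square root: √(EG − F²) = sqrt(5)*Abs(u). At (u, v) = (13/2, 3*pi/5): 13*sqrt(5)/2.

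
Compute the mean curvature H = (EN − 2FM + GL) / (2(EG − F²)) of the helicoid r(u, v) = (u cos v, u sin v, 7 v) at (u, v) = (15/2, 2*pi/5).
H = 0

With E = 1, F = 0, G = u^2 + 49, L = 0, M = -7/sqrt(u^2 + 49), N = 0, assemble
  H = (EN − 2FM + GL) / (2(EG − F²)) = 0.
At (u, v) = (15/2, 2*pi/5): H = 0.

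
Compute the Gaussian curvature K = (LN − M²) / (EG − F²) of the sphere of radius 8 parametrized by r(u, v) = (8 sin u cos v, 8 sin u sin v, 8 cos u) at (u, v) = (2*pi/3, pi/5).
K = 1/64

Coefficients of the first fundamental form: E = 64, F = 0, G = 64*sin(u)^2.
Coefficients of the second fundamental form: L = -8*sin(u)/Abs(sin(u)), M = 0, N = -8*sin(u)^3/Abs(sin(u)).
Assemble K = (LN − M²)/(EG − F²) = 1/64. At (u, v) = (2*pi/3, pi/5): K = 1/64.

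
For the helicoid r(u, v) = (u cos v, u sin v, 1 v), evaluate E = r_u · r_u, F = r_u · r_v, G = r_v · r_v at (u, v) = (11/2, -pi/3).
E = 1;  F = 0;  G = 125/4

Partials: r_u = (cos(v), sin(v), 0), r_v = (-u*sin(v), u*cos(v), 1). As functions of (u, v):
  E = r_u · r_u = 1,
  F = r_u · r_v = 0,
  G = r_v · r_v = u^2 + 1.
Evaluating at (u, v) = (11/2, -pi/3): E = 1, F = 0, G = 125/4.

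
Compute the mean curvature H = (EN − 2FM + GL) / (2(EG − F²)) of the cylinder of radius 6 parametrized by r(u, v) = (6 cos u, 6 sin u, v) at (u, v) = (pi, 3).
H = -1/12

With E = 36, F = 0, G = 1, L = -6, M = 0, N = 0, assemble
  H = (EN − 2FM + GL) / (2(EG − F²)) = -1/12.
At (u, v) = (pi, 3): H = -1/12.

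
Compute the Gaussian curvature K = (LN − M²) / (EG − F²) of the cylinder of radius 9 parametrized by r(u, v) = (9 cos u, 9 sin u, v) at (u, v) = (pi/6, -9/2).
K = 0

Coefficients of the first fundamental form: E = 81, F = 0, G = 1.
Coefficients of the second fundamental form: L = -9, M = 0, N = 0.
Assemble K = (LN − M²)/(EG − F²) = 0. At (u, v) = (pi/6, -9/2): K = 0.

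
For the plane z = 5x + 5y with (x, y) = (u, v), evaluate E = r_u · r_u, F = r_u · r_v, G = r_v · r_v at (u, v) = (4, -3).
E = 26;  F = 25;  G = 26

Partials: r_u = (1, 0, 5), r_v = (0, 1, 5). As functions of (u, v):
  E = r_u · r_u = 26,
  F = r_u · r_v = 25,
  G = r_v · r_v = 26.
Evaluating at (u, v) = (4, -3): E = 26, F = 25, G = 26.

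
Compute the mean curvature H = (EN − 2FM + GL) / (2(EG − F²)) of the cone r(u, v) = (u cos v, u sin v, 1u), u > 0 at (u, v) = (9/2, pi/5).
H = sqrt(2)/18

With E = 2, F = 0, G = u^2, L = 0, M = 0, N = sqrt(2)*u^2/(2*Abs(u)), assemble
  H = (EN − 2FM + GL) / (2(EG − F²)) = sqrt(2)/(4*Abs(u)).
At (u, v) = (9/2, pi/5): H = sqrt(2)/18.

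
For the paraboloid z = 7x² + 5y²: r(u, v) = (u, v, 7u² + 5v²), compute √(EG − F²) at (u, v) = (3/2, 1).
√(EG − F²)|_{(3/2, 1)} = sqrt(542)

E = 196*u^2 + 1, F = 140*u*v, G = 100*v^2 + 1; EG − F² = 196*u^2 + 100*v^2 + 1; √(EG − F²) = sqrt(196*u^2 + 100*v^2 + 1). At the given point: sqrt(542).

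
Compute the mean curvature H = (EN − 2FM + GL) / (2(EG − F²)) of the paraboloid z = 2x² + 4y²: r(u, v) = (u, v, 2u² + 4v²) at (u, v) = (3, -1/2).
H = 614*sqrt(161)/25921

With E = 16*u^2 + 1, F = 32*u*v, G = 64*v^2 + 1, L = 4/sqrt(16*u^2 + 64*v^2 + 1), M = 0, N = 8/sqrt(16*u^2 + 64*v^2 + 1), assemble
  H = (EN − 2FM + GL) / (2(EG − F²)) = 2*(32*u^2 + 64*v^2 + 3)/(16*u^2 + 64*v^2 + 1)^(3/2).
At (u, v) = (3, -1/2): H = 614*sqrt(161)/25921.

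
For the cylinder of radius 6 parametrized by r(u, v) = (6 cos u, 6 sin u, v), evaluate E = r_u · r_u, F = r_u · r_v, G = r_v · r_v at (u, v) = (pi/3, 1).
E = 36;  F = 0;  G = 1

Partials: r_u = (-6*sin(u), 6*cos(u), 0), r_v = (0, 0, 1). As functions of (u, v):
  E = r_u · r_u = 36,
  F = r_u · r_v = 0,
  G = r_v · r_v = 1.
Evaluating at (u, v) = (pi/3, 1): E = 36, F = 0, G = 1.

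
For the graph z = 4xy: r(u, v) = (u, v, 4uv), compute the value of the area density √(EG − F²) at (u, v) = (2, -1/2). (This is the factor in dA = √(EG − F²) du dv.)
√(EG − F²)|_{(2, -1/2)} = sqrt(69)

E = 16*v^2 + 1, F = 16*u*v, G = 16*u^2 + 1, so EG − F² = 16*u^2 + 16*v^2 + 1. Taking the positive square root: √(EG − F²) = sqrt(16*u^2 + 16*v^2 + 1). At (u, v) = (2, -1/2): sqrt(69).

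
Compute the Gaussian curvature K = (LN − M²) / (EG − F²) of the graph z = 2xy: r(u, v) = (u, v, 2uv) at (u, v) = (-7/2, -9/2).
K = -4/17161

Coefficients of the first fundamental form: E = 4*v^2 + 1, F = 4*u*v, G = 4*u^2 + 1.
Coefficients of the second fundamental form: L = 0, M = 2/sqrt(4*u^2 + 4*v^2 + 1), N = 0.
Assemble K = (LN − M²)/(EG − F²) = -4/(16*u^4 + 32*u^2*v^2 + 8*u^2 + 16*v^4 + 8*v^2 + 1). At (u, v) = (-7/2, -9/2): K = -4/17161.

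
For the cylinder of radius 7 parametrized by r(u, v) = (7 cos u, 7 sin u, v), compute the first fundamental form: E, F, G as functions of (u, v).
E = 49;  F = 0;  G = 1

Compute partials: r_u = (-7*sin(u), 7*cos(u), 0), r_v = (0, 0, 1). Then
  E = r_u · r_u = 49,
  F = r_u · r_v = 0,
  G = r_v · r_v = 1.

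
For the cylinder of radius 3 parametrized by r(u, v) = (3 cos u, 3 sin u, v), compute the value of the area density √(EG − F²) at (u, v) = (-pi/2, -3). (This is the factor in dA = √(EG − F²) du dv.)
√(EG − F²)|_{(-pi/2, -3)} = 3

E = 9, F = 0, G = 1, so EG − F² = 9. Taking the positive square root: √(EG − F²) = 3. At (u, v) = (-pi/2, -3): 3.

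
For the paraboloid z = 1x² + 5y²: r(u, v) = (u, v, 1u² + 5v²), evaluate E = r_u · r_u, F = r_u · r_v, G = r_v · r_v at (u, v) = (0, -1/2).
E = 1;  F = 0;  G = 26

Partials: r_u = (1, 0, 2*u), r_v = (0, 1, 10*v). As functions of (u, v):
  E = r_u · r_u = 4*u^2 + 1,
  F = r_u · r_v = 20*u*v,
  G = r_v · r_v = 100*v^2 + 1.
Evaluating at (u, v) = (0, -1/2): E = 1, F = 0, G = 26.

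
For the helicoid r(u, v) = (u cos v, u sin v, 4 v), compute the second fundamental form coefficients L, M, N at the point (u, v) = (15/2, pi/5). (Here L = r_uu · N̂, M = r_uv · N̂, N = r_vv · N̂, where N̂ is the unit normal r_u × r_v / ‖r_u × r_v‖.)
L = 0;  M = -8/17;  N = 0

Compute the unit normal N̂(u, v) = (4*sin(v)/sqrt(u^2 + 16), -4*cos(v)/sqrt(u^2 + 16), u/sqrt(u^2 + 16)), and the second partials r_uu, r_uv, r_vv. Take dot products:
  L(u, v) = r_uu · N̂ = 0,
  M(u, v) = r_uv · N̂ = -4/sqrt(u^2 + 16),
  N(u, v) = r_vv · N̂ = 0.
Evaluating at (u, v) = (15/2, pi/5):
  L = 0, M = -8/17, N = 0.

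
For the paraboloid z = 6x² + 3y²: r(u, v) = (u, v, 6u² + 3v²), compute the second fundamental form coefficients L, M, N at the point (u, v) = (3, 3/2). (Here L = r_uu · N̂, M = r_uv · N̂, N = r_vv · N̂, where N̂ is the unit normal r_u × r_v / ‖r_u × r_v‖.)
L = 6*sqrt(1378)/689;  M = 0;  N = 3*sqrt(1378)/689

Compute the unit normal N̂(u, v) = (-12*u/sqrt(144*u^2 + 36*v^2 + 1), -6*v/sqrt(144*u^2 + 36*v^2 + 1), 1/sqrt(144*u^2 + 36*v^2 + 1)), and the second partials r_uu, r_uv, r_vv. Take dot products:
  L(u, v) = r_uu · N̂ = 12/sqrt(144*u^2 + 36*v^2 + 1),
  M(u, v) = r_uv · N̂ = 0,
  N(u, v) = r_vv · N̂ = 6/sqrt(144*u^2 + 36*v^2 + 1).
Evaluating at (u, v) = (3, 3/2):
  L = 6*sqrt(1378)/689, M = 0, N = 3*sqrt(1378)/689.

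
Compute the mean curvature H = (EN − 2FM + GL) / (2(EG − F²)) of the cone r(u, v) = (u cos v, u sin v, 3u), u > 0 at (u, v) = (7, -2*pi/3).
H = 3*sqrt(10)/140

With E = 10, F = 0, G = u^2, L = 0, M = 0, N = 3*sqrt(10)*u^2/(10*Abs(u)), assemble
  H = (EN − 2FM + GL) / (2(EG − F²)) = 3*sqrt(10)/(20*Abs(u)).
At (u, v) = (7, -2*pi/3): H = 3*sqrt(10)/140.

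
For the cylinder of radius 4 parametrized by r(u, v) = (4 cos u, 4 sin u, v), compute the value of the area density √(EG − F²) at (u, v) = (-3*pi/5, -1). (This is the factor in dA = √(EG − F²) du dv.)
√(EG − F²)|_{(-3*pi/5, -1)} = 4

E = 16, F = 0, G = 1, so EG − F² = 16. Taking the positive square root: √(EG − F²) = 4. At (u, v) = (-3*pi/5, -1): 4.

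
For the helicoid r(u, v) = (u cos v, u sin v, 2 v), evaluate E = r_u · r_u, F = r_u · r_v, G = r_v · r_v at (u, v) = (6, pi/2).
E = 1;  F = 0;  G = 40

Partials: r_u = (cos(v), sin(v), 0), r_v = (-u*sin(v), u*cos(v), 2). As functions of (u, v):
  E = r_u · r_u = 1,
  F = r_u · r_v = 0,
  G = r_v · r_v = u^2 + 4.
Evaluating at (u, v) = (6, pi/2): E = 1, F = 0, G = 40.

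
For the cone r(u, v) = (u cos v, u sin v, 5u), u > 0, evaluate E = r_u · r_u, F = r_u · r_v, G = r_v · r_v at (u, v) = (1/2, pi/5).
E = 26;  F = 0;  G = 1/4

Partials: r_u = (cos(v), sin(v), 5), r_v = (-u*sin(v), u*cos(v), 0). As functions of (u, v):
  E = r_u · r_u = 26,
  F = r_u · r_v = 0,
  G = r_v · r_v = u^2.
Evaluating at (u, v) = (1/2, pi/5): E = 26, F = 0, G = 1/4.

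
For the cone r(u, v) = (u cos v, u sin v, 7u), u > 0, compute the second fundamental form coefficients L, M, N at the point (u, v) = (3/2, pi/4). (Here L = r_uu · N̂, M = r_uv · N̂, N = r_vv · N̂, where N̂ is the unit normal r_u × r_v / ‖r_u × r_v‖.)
L = 0;  M = 0;  N = 21*sqrt(2)/20

Compute the unit normal N̂(u, v) = (-7*sqrt(2)*u*cos(v)/(10*Abs(u)), -7*sqrt(2)*u*sin(v)/(10*Abs(u)), sqrt(2)*u/(10*Abs(u))), and the second partials r_uu, r_uv, r_vv. Take dot products:
  L(u, v) = r_uu · N̂ = 0,
  M(u, v) = r_uv · N̂ = 0,
  N(u, v) = r_vv · N̂ = 7*sqrt(2)*u^2/(10*Abs(u)).
Evaluating at (u, v) = (3/2, pi/4):
  L = 0, M = 0, N = 21*sqrt(2)/20.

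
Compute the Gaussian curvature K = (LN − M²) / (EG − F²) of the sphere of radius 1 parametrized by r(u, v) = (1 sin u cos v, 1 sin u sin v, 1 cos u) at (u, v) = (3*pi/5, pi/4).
K = 1

Coefficients of the first fundamental form: E = 1, F = 0, G = sin(u)^2.
Coefficients of the second fundamental form: L = -sin(u)/Abs(sin(u)), M = 0, N = -sin(u)^3/Abs(sin(u)).
Assemble K = (LN − M²)/(EG − F²) = 1. At (u, v) = (3*pi/5, pi/4): K = 1.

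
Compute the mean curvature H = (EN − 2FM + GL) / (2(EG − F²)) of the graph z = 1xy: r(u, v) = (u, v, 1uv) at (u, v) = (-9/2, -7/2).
H = -63*sqrt(134)/8978

With E = v^2 + 1, F = u*v, G = u^2 + 1, L = 0, M = 1/sqrt(u^2 + v^2 + 1), N = 0, assemble
  H = (EN − 2FM + GL) / (2(EG − F²)) = -u*v/(u^2 + v^2 + 1)^(3/2).
At (u, v) = (-9/2, -7/2): H = -63*sqrt(134)/8978.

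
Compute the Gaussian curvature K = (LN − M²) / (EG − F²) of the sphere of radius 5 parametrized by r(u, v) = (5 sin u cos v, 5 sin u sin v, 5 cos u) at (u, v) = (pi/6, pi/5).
K = 1/25

Coefficients of the first fundamental form: E = 25, F = 0, G = 25*sin(u)^2.
Coefficients of the second fundamental form: L = -5*sin(u)/Abs(sin(u)), M = 0, N = -5*sin(u)^3/Abs(sin(u)).
Assemble K = (LN − M²)/(EG − F²) = 1/25. At (u, v) = (pi/6, pi/5): K = 1/25.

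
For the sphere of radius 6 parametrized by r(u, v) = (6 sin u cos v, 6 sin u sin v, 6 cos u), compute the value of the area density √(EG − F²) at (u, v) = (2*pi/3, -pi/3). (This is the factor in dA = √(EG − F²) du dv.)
√(EG − F²)|_{(2*pi/3, -pi/3)} = 18*sqrt(3)

E = 36, F = 0, G = 36*sin(u)^2, so EG − F² = 1296*sin(u)^2. Taking the positive square root: √(EG − F²) = 36*Abs(sin(u)). At (u, v) = (2*pi/3, -pi/3): 18*sqrt(3).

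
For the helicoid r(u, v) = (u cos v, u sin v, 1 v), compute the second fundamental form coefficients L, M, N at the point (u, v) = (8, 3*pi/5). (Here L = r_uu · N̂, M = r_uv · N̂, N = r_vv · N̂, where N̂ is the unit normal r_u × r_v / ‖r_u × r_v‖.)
L = 0;  M = -sqrt(65)/65;  N = 0

Compute the unit normal N̂(u, v) = (sin(v)/sqrt(u^2 + 1), -cos(v)/sqrt(u^2 + 1), u/sqrt(u^2 + 1)), and the second partials r_uu, r_uv, r_vv. Take dot products:
  L(u, v) = r_uu · N̂ = 0,
  M(u, v) = r_uv · N̂ = -1/sqrt(u^2 + 1),
  N(u, v) = r_vv · N̂ = 0.
Evaluating at (u, v) = (8, 3*pi/5):
  L = 0, M = -sqrt(65)/65, N = 0.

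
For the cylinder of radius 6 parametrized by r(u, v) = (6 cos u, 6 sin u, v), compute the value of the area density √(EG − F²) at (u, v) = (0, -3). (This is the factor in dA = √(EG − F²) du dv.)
√(EG − F²)|_{(0, -3)} = 6

E = 36, F = 0, G = 1, so EG − F² = 36. Taking the positive square root: √(EG − F²) = 6. At (u, v) = (0, -3): 6.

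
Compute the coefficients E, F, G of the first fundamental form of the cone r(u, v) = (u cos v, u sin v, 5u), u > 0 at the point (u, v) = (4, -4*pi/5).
E = 26;  F = 0;  G = 16

Partials: r_u = (cos(v), sin(v), 5), r_v = (-u*sin(v), u*cos(v), 0). As functions of (u, v):
  E = r_u · r_u = 26,
  F = r_u · r_v = 0,
  G = r_v · r_v = u^2.
Evaluating at (u, v) = (4, -4*pi/5): E = 26, F = 0, G = 16.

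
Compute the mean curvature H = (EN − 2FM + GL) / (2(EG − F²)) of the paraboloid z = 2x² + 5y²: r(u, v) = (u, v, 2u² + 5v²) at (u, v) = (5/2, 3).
H = 2307*sqrt(1001)/1002001

With E = 16*u^2 + 1, F = 40*u*v, G = 100*v^2 + 1, L = 4/sqrt(16*u^2 + 100*v^2 + 1), M = 0, N = 10/sqrt(16*u^2 + 100*v^2 + 1), assemble
  H = (EN − 2FM + GL) / (2(EG − F²)) = (80*u^2 + 200*v^2 + 7)/(16*u^2 + 100*v^2 + 1)^(3/2).
At (u, v) = (5/2, 3): H = 2307*sqrt(1001)/1002001.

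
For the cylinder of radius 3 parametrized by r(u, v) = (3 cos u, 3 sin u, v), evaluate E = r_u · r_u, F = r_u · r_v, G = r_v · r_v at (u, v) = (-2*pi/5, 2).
E = 9;  F = 0;  G = 1

Partials: r_u = (-3*sin(u), 3*cos(u), 0), r_v = (0, 0, 1). As functions of (u, v):
  E = r_u · r_u = 9,
  F = r_u · r_v = 0,
  G = r_v · r_v = 1.
Evaluating at (u, v) = (-2*pi/5, 2): E = 9, F = 0, G = 1.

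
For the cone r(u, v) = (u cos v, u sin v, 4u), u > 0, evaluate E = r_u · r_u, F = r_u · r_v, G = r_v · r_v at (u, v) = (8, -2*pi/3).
E = 17;  F = 0;  G = 64

Partials: r_u = (cos(v), sin(v), 4), r_v = (-u*sin(v), u*cos(v), 0). As functions of (u, v):
  E = r_u · r_u = 17,
  F = r_u · r_v = 0,
  G = r_v · r_v = u^2.
Evaluating at (u, v) = (8, -2*pi/3): E = 17, F = 0, G = 64.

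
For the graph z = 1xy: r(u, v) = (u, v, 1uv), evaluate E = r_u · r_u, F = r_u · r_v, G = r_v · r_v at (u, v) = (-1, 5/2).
E = 29/4;  F = -5/2;  G = 2

Partials: r_u = (1, 0, v), r_v = (0, 1, u). As functions of (u, v):
  E = r_u · r_u = v^2 + 1,
  F = r_u · r_v = u*v,
  G = r_v · r_v = u^2 + 1.
Evaluating at (u, v) = (-1, 5/2): E = 29/4, F = -5/2, G = 2.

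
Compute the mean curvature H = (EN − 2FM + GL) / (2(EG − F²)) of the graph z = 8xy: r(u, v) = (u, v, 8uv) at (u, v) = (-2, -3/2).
H = -1536*sqrt(401)/160801

With E = 64*v^2 + 1, F = 64*u*v, G = 64*u^2 + 1, L = 0, M = 8/sqrt(64*u^2 + 64*v^2 + 1), N = 0, assemble
  H = (EN − 2FM + GL) / (2(EG − F²)) = -512*u*v/(64*u^2 + 64*v^2 + 1)^(3/2).
At (u, v) = (-2, -3/2): H = -1536*sqrt(401)/160801.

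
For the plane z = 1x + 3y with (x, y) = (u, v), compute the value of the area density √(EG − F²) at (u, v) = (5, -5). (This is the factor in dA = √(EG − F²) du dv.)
√(EG − F²)|_{(5, -5)} = sqrt(11)

E = 2, F = 3, G = 10, so EG − F² = 11. Taking the positive square root: √(EG − F²) = sqrt(11). At (u, v) = (5, -5): sqrt(11).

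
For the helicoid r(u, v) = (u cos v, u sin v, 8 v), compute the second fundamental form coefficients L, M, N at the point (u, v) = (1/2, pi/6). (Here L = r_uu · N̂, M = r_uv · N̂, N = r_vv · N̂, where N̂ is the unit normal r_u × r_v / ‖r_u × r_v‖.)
L = 0;  M = -16*sqrt(257)/257;  N = 0

Compute the unit normal N̂(u, v) = (8*sin(v)/sqrt(u^2 + 64), -8*cos(v)/sqrt(u^2 + 64), u/sqrt(u^2 + 64)), and the second partials r_uu, r_uv, r_vv. Take dot products:
  L(u, v) = r_uu · N̂ = 0,
  M(u, v) = r_uv · N̂ = -8/sqrt(u^2 + 64),
  N(u, v) = r_vv · N̂ = 0.
Evaluating at (u, v) = (1/2, pi/6):
  L = 0, M = -16*sqrt(257)/257, N = 0.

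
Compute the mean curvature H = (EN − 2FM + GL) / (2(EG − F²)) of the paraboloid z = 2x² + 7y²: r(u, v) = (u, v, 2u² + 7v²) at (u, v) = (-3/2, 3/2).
H = 1143*sqrt(478)/228484

With E = 16*u^2 + 1, F = 56*u*v, G = 196*v^2 + 1, L = 4/sqrt(16*u^2 + 196*v^2 + 1), M = 0, N = 14/sqrt(16*u^2 + 196*v^2 + 1), assemble
  H = (EN − 2FM + GL) / (2(EG − F²)) = (112*u^2 + 392*v^2 + 9)/(16*u^2 + 196*v^2 + 1)^(3/2).
At (u, v) = (-3/2, 3/2): H = 1143*sqrt(478)/228484.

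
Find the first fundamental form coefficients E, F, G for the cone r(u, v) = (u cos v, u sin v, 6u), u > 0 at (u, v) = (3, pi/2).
E = 37;  F = 0;  G = 9

Partials: r_u = (cos(v), sin(v), 6), r_v = (-u*sin(v), u*cos(v), 0). As functions of (u, v):
  E = r_u · r_u = 37,
  F = r_u · r_v = 0,
  G = r_v · r_v = u^2.
Evaluating at (u, v) = (3, pi/2): E = 37, F = 0, G = 9.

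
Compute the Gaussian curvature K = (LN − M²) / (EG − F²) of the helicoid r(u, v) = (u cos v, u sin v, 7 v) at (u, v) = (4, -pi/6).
K = -49/4225

Coefficients of the first fundamental form: E = 1, F = 0, G = u^2 + 49.
Coefficients of the second fundamental form: L = 0, M = -7/sqrt(u^2 + 49), N = 0.
Assemble K = (LN − M²)/(EG − F²) = -49/(u^2 + 49)^2. At (u, v) = (4, -pi/6): K = -49/4225.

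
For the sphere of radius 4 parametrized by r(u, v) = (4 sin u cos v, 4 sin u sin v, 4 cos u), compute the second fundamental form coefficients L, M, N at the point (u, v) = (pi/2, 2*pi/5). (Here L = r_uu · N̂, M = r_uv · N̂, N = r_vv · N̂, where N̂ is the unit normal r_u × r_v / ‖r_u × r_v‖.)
L = -4;  M = 0;  N = -4

Compute the unit normal N̂(u, v) = (sin(u)^2*cos(v)/Abs(sin(u)), sin(u)^2*sin(v)/Abs(sin(u)), sin(2*u)/(2*Abs(sin(u)))), and the second partials r_uu, r_uv, r_vv. Take dot products:
  L(u, v) = r_uu · N̂ = -4*sin(u)/Abs(sin(u)),
  M(u, v) = r_uv · N̂ = 0,
  N(u, v) = r_vv · N̂ = -4*sin(u)^3/Abs(sin(u)).
Evaluating at (u, v) = (pi/2, 2*pi/5):
  L = -4, M = 0, N = -4.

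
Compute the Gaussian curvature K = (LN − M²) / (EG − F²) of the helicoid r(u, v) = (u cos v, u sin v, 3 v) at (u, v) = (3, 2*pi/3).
K = -1/36

Coefficients of the first fundamental form: E = 1, F = 0, G = u^2 + 9.
Coefficients of the second fundamental form: L = 0, M = -3/sqrt(u^2 + 9), N = 0.
Assemble K = (LN − M²)/(EG − F²) = -9/(u^2 + 9)^2. At (u, v) = (3, 2*pi/3): K = -1/36.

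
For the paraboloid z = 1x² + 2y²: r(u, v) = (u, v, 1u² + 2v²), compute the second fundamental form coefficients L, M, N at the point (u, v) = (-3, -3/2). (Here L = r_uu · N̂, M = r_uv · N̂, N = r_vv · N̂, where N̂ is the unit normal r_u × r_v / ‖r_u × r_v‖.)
L = 2*sqrt(73)/73;  M = 0;  N = 4*sqrt(73)/73

Compute the unit normal N̂(u, v) = (-2*u/sqrt(4*u^2 + 16*v^2 + 1), -4*v/sqrt(4*u^2 + 16*v^2 + 1), 1/sqrt(4*u^2 + 16*v^2 + 1)), and the second partials r_uu, r_uv, r_vv. Take dot products:
  L(u, v) = r_uu · N̂ = 2/sqrt(4*u^2 + 16*v^2 + 1),
  M(u, v) = r_uv · N̂ = 0,
  N(u, v) = r_vv · N̂ = 4/sqrt(4*u^2 + 16*v^2 + 1).
Evaluating at (u, v) = (-3, -3/2):
  L = 2*sqrt(73)/73, M = 0, N = 4*sqrt(73)/73.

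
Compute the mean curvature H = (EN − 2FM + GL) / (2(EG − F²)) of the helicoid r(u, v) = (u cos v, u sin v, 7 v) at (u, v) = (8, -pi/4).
H = 0

With E = 1, F = 0, G = u^2 + 49, L = 0, M = -7/sqrt(u^2 + 49), N = 0, assemble
  H = (EN − 2FM + GL) / (2(EG − F²)) = 0.
At (u, v) = (8, -pi/4): H = 0.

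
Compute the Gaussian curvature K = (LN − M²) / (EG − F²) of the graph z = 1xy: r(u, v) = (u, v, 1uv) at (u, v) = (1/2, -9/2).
K = -4/1849

Coefficients of the first fundamental form: E = v^2 + 1, F = u*v, G = u^2 + 1.
Coefficients of the second fundamental form: L = 0, M = 1/sqrt(u^2 + v^2 + 1), N = 0.
Assemble K = (LN − M²)/(EG − F²) = 1/((u^2*v^2 - (u^2 + 1)*(v^2 + 1))*(u^2 + v^2 + 1)). At (u, v) = (1/2, -9/2): K = -4/1849.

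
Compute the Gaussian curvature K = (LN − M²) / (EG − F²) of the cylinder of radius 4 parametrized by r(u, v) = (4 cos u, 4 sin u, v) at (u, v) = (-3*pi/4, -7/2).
K = 0

Coefficients of the first fundamental form: E = 16, F = 0, G = 1.
Coefficients of the second fundamental form: L = -4, M = 0, N = 0.
Assemble K = (LN − M²)/(EG − F²) = 0. At (u, v) = (-3*pi/4, -7/2): K = 0.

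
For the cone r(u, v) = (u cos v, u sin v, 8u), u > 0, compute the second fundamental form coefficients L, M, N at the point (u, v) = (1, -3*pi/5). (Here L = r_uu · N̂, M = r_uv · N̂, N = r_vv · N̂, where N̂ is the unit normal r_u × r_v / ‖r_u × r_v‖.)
L = 0;  M = 0;  N = 8*sqrt(65)/65

Compute the unit normal N̂(u, v) = (-8*sqrt(65)*u*cos(v)/(65*Abs(u)), -8*sqrt(65)*u*sin(v)/(65*Abs(u)), sqrt(65)*u/(65*Abs(u))), and the second partials r_uu, r_uv, r_vv. Take dot products:
  L(u, v) = r_uu · N̂ = 0,
  M(u, v) = r_uv · N̂ = 0,
  N(u, v) = r_vv · N̂ = 8*sqrt(65)*u^2/(65*Abs(u)).
Evaluating at (u, v) = (1, -3*pi/5):
  L = 0, M = 0, N = 8*sqrt(65)/65.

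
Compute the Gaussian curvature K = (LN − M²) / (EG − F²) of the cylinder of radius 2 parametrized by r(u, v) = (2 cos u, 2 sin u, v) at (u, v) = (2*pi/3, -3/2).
K = 0

Coefficients of the first fundamental form: E = 4, F = 0, G = 1.
Coefficients of the second fundamental form: L = -2, M = 0, N = 0.
Assemble K = (LN − M²)/(EG − F²) = 0. At (u, v) = (2*pi/3, -3/2): K = 0.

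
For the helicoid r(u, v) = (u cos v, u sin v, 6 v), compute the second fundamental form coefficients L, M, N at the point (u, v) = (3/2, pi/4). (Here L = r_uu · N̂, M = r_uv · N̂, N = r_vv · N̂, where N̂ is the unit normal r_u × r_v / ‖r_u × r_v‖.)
L = 0;  M = -4*sqrt(17)/17;  N = 0

Compute the unit normal N̂(u, v) = (6*sin(v)/sqrt(u^2 + 36), -6*cos(v)/sqrt(u^2 + 36), u/sqrt(u^2 + 36)), and the second partials r_uu, r_uv, r_vv. Take dot products:
  L(u, v) = r_uu · N̂ = 0,
  M(u, v) = r_uv · N̂ = -6/sqrt(u^2 + 36),
  N(u, v) = r_vv · N̂ = 0.
Evaluating at (u, v) = (3/2, pi/4):
  L = 0, M = -4*sqrt(17)/17, N = 0.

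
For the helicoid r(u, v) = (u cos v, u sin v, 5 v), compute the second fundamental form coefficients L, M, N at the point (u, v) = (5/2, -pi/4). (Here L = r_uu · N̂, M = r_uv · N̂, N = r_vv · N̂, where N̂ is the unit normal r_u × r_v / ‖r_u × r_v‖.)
L = 0;  M = -2*sqrt(5)/5;  N = 0

Compute the unit normal N̂(u, v) = (5*sin(v)/sqrt(u^2 + 25), -5*cos(v)/sqrt(u^2 + 25), u/sqrt(u^2 + 25)), and the second partials r_uu, r_uv, r_vv. Take dot products:
  L(u, v) = r_uu · N̂ = 0,
  M(u, v) = r_uv · N̂ = -5/sqrt(u^2 + 25),
  N(u, v) = r_vv · N̂ = 0.
Evaluating at (u, v) = (5/2, -pi/4):
  L = 0, M = -2*sqrt(5)/5, N = 0.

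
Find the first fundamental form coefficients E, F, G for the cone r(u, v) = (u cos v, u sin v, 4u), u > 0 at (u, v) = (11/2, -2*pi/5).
E = 17;  F = 0;  G = 121/4

Partials: r_u = (cos(v), sin(v), 4), r_v = (-u*sin(v), u*cos(v), 0). As functions of (u, v):
  E = r_u · r_u = 17,
  F = r_u · r_v = 0,
  G = r_v · r_v = u^2.
Evaluating at (u, v) = (11/2, -2*pi/5): E = 17, F = 0, G = 121/4.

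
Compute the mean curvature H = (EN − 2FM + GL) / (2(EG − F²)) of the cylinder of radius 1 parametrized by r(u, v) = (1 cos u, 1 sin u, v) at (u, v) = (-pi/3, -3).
H = -1/2

With E = 1, F = 0, G = 1, L = -1, M = 0, N = 0, assemble
  H = (EN − 2FM + GL) / (2(EG − F²)) = -1/2.
At (u, v) = (-pi/3, -3): H = -1/2.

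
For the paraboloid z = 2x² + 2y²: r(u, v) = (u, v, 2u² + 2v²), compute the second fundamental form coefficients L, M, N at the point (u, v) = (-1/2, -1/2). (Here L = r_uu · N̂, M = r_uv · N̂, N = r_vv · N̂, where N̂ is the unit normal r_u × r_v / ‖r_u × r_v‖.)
L = 4/3;  M = 0;  N = 4/3

Compute the unit normal N̂(u, v) = (-4*u/sqrt(16*u^2 + 16*v^2 + 1), -4*v/sqrt(16*u^2 + 16*v^2 + 1), 1/sqrt(16*u^2 + 16*v^2 + 1)), and the second partials r_uu, r_uv, r_vv. Take dot products:
  L(u, v) = r_uu · N̂ = 4/sqrt(16*u^2 + 16*v^2 + 1),
  M(u, v) = r_uv · N̂ = 0,
  N(u, v) = r_vv · N̂ = 4/sqrt(16*u^2 + 16*v^2 + 1).
Evaluating at (u, v) = (-1/2, -1/2):
  L = 4/3, M = 0, N = 4/3.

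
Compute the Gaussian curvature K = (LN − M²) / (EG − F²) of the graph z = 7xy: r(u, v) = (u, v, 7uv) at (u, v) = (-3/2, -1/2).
K = -196/61009

Coefficients of the first fundamental form: E = 49*v^2 + 1, F = 49*u*v, G = 49*u^2 + 1.
Coefficients of the second fundamental form: L = 0, M = 7/sqrt(49*u^2 + 49*v^2 + 1), N = 0.
Assemble K = (LN − M²)/(EG − F²) = -49/(2401*u^4 + 4802*u^2*v^2 + 98*u^2 + 2401*v^4 + 98*v^2 + 1). At (u, v) = (-3/2, -1/2): K = -196/61009.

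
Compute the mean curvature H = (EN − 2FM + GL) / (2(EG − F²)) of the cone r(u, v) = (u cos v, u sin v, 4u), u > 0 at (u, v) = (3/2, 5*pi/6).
H = 4*sqrt(17)/51

With E = 17, F = 0, G = u^2, L = 0, M = 0, N = 4*sqrt(17)*u^2/(17*Abs(u)), assemble
  H = (EN − 2FM + GL) / (2(EG − F²)) = 2*sqrt(17)/(17*Abs(u)).
At (u, v) = (3/2, 5*pi/6): H = 4*sqrt(17)/51.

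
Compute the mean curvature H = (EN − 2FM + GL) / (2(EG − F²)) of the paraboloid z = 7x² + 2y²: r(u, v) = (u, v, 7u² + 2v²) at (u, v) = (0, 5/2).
H = 709*sqrt(101)/10201

With E = 196*u^2 + 1, F = 56*u*v, G = 16*v^2 + 1, L = 14/sqrt(196*u^2 + 16*v^2 + 1), M = 0, N = 4/sqrt(196*u^2 + 16*v^2 + 1), assemble
  H = (EN − 2FM + GL) / (2(EG − F²)) = (392*u^2 + 112*v^2 + 9)/(196*u^2 + 16*v^2 + 1)^(3/2).
At (u, v) = (0, 5/2): H = 709*sqrt(101)/10201.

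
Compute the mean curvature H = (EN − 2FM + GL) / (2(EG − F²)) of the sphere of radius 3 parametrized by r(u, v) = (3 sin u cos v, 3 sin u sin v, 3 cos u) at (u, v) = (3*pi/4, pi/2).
H = -1/3

With E = 9, F = 0, G = 9*sin(u)^2, L = -3*sin(u)/Abs(sin(u)), M = 0, N = -3*sin(u)^3/Abs(sin(u)), assemble
  H = (EN − 2FM + GL) / (2(EG − F²)) = -sin(u)/(3*Abs(sin(u))).
At (u, v) = (3*pi/4, pi/2): H = -1/3.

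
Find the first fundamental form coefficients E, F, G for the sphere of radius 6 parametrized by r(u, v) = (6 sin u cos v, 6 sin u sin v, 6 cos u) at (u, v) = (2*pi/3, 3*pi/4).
E = 36;  F = 0;  G = 27

Partials: r_u = (6*cos(u)*cos(v), 6*sin(v)*cos(u), -6*sin(u)), r_v = (-6*sin(u)*sin(v), 6*sin(u)*cos(v), 0). As functions of (u, v):
  E = r_u · r_u = 36,
  F = r_u · r_v = 0,
  G = r_v · r_v = 36*sin(u)^2.
Evaluating at (u, v) = (2*pi/3, 3*pi/4): E = 36, F = 0, G = 27.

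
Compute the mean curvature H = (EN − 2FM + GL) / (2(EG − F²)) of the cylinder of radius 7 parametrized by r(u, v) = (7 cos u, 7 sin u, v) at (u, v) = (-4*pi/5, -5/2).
H = -1/14

With E = 49, F = 0, G = 1, L = -7, M = 0, N = 0, assemble
  H = (EN − 2FM + GL) / (2(EG − F²)) = -1/14.
At (u, v) = (-4*pi/5, -5/2): H = -1/14.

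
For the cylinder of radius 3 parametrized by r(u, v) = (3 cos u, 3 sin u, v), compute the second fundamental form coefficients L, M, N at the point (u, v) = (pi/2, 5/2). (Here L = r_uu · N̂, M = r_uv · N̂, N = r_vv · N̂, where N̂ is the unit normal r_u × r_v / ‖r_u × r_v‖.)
L = -3;  M = 0;  N = 0

Compute the unit normal N̂(u, v) = (cos(u), sin(u), 0), and the second partials r_uu, r_uv, r_vv. Take dot products:
  L(u, v) = r_uu · N̂ = -3,
  M(u, v) = r_uv · N̂ = 0,
  N(u, v) = r_vv · N̂ = 0.
Evaluating at (u, v) = (pi/2, 5/2):
  L = -3, M = 0, N = 0.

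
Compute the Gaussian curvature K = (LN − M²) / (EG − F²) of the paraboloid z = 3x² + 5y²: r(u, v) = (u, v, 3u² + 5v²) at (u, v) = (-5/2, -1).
K = 15/26569

Coefficients of the first fundamental form: E = 36*u^2 + 1, F = 60*u*v, G = 100*v^2 + 1.
Coefficients of the second fundamental form: L = 6/sqrt(36*u^2 + 100*v^2 + 1), M = 0, N = 10/sqrt(36*u^2 + 100*v^2 + 1).
Assemble K = (LN − M²)/(EG − F²) = 60/(1296*u^4 + 7200*u^2*v^2 + 72*u^2 + 10000*v^4 + 200*v^2 + 1). At (u, v) = (-5/2, -1): K = 15/26569.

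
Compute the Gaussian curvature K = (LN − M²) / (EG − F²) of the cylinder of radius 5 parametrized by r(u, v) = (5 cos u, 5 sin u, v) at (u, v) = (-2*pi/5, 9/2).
K = 0

Coefficients of the first fundamental form: E = 25, F = 0, G = 1.
Coefficients of the second fundamental form: L = -5, M = 0, N = 0.
Assemble K = (LN − M²)/(EG − F²) = 0. At (u, v) = (-2*pi/5, 9/2): K = 0.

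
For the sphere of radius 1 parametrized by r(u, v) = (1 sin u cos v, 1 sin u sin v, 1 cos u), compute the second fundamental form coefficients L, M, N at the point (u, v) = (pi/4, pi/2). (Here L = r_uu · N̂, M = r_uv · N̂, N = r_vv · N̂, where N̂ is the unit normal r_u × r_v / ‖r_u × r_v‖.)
L = -1;  M = 0;  N = -1/2

Compute the unit normal N̂(u, v) = (sin(u)^2*cos(v)/Abs(sin(u)), sin(u)^2*sin(v)/Abs(sin(u)), sin(2*u)/(2*Abs(sin(u)))), and the second partials r_uu, r_uv, r_vv. Take dot products:
  L(u, v) = r_uu · N̂ = -sin(u)/Abs(sin(u)),
  M(u, v) = r_uv · N̂ = 0,
  N(u, v) = r_vv · N̂ = -sin(u)^3/Abs(sin(u)).
Evaluating at (u, v) = (pi/4, pi/2):
  L = -1, M = 0, N = -1/2.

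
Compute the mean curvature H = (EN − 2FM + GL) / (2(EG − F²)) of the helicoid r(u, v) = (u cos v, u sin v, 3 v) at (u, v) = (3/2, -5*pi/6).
H = 0

With E = 1, F = 0, G = u^2 + 9, L = 0, M = -3/sqrt(u^2 + 9), N = 0, assemble
  H = (EN − 2FM + GL) / (2(EG − F²)) = 0.
At (u, v) = (3/2, -5*pi/6): H = 0.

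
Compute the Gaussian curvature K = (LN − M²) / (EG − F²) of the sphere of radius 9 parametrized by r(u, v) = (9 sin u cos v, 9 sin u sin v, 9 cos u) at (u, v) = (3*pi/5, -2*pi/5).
K = 1/81

Coefficients of the first fundamental form: E = 81, F = 0, G = 81*sin(u)^2.
Coefficients of the second fundamental form: L = -9*sin(u)/Abs(sin(u)), M = 0, N = -9*sin(u)^3/Abs(sin(u)).
Assemble K = (LN − M²)/(EG − F²) = 1/81. At (u, v) = (3*pi/5, -2*pi/5): K = 1/81.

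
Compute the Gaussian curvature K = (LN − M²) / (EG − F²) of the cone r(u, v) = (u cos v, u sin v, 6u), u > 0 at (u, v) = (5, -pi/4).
K = 0

Coefficients of the first fundamental form: E = 37, F = 0, G = u^2.
Coefficients of the second fundamental form: L = 0, M = 0, N = 6*sqrt(37)*u^2/(37*Abs(u)).
Assemble K = (LN − M²)/(EG − F²) = 0. At (u, v) = (5, -pi/4): K = 0.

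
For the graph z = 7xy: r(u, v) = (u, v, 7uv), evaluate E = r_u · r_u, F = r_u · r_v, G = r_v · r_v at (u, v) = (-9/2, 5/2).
E = 1229/4;  F = -2205/4;  G = 3973/4

Partials: r_u = (1, 0, 7*v), r_v = (0, 1, 7*u). As functions of (u, v):
  E = r_u · r_u = 49*v^2 + 1,
  F = r_u · r_v = 49*u*v,
  G = r_v · r_v = 49*u^2 + 1.
Evaluating at (u, v) = (-9/2, 5/2): E = 1229/4, F = -2205/4, G = 3973/4.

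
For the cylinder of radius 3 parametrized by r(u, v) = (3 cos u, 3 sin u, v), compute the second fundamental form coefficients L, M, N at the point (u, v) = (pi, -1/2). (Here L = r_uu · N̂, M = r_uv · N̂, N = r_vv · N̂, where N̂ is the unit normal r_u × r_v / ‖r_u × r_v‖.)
L = -3;  M = 0;  N = 0

Compute the unit normal N̂(u, v) = (cos(u), sin(u), 0), and the second partials r_uu, r_uv, r_vv. Take dot products:
  L(u, v) = r_uu · N̂ = -3,
  M(u, v) = r_uv · N̂ = 0,
  N(u, v) = r_vv · N̂ = 0.
Evaluating at (u, v) = (pi, -1/2):
  L = -3, M = 0, N = 0.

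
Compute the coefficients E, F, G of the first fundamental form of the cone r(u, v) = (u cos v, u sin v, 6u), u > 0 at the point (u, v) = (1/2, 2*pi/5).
E = 37;  F = 0;  G = 1/4

Partials: r_u = (cos(v), sin(v), 6), r_v = (-u*sin(v), u*cos(v), 0). As functions of (u, v):
  E = r_u · r_u = 37,
  F = r_u · r_v = 0,
  G = r_v · r_v = u^2.
Evaluating at (u, v) = (1/2, 2*pi/5): E = 37, F = 0, G = 1/4.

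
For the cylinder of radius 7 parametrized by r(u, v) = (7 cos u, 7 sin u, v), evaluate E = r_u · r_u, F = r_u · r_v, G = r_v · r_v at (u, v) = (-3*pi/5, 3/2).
E = 49;  F = 0;  G = 1

Partials: r_u = (-7*sin(u), 7*cos(u), 0), r_v = (0, 0, 1). As functions of (u, v):
  E = r_u · r_u = 49,
  F = r_u · r_v = 0,
  G = r_v · r_v = 1.
Evaluating at (u, v) = (-3*pi/5, 3/2): E = 49, F = 0, G = 1.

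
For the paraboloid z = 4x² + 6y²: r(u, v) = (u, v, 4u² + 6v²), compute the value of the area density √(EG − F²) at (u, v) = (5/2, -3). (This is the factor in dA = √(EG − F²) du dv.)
√(EG − F²)|_{(5/2, -3)} = sqrt(1697)

E = 64*u^2 + 1, F = 96*u*v, G = 144*v^2 + 1, so EG − F² = 64*u^2 + 144*v^2 + 1. Taking the positive square root: √(EG − F²) = sqrt(64*u^2 + 144*v^2 + 1). At (u, v) = (5/2, -3): sqrt(1697).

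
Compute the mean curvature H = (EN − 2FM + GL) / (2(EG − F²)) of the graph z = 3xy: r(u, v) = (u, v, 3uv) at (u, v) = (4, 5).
H = -27*sqrt(370)/6845

With E = 9*v^2 + 1, F = 9*u*v, G = 9*u^2 + 1, L = 0, M = 3/sqrt(9*u^2 + 9*v^2 + 1), N = 0, assemble
  H = (EN − 2FM + GL) / (2(EG − F²)) = -27*u*v/(9*u^2 + 9*v^2 + 1)^(3/2).
At (u, v) = (4, 5): H = -27*sqrt(370)/6845.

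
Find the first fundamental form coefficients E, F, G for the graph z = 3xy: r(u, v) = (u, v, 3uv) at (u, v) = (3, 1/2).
E = 13/4;  F = 27/2;  G = 82

Partials: r_u = (1, 0, 3*v), r_v = (0, 1, 3*u). As functions of (u, v):
  E = r_u · r_u = 9*v^2 + 1,
  F = r_u · r_v = 9*u*v,
  G = r_v · r_v = 9*u^2 + 1.
Evaluating at (u, v) = (3, 1/2): E = 13/4, F = 27/2, G = 82.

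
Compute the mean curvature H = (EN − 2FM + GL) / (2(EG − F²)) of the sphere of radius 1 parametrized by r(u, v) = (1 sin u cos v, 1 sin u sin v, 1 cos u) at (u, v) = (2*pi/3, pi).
H = -1

With E = 1, F = 0, G = sin(u)^2, L = -sin(u)/Abs(sin(u)), M = 0, N = -sin(u)^3/Abs(sin(u)), assemble
  H = (EN − 2FM + GL) / (2(EG − F²)) = -sin(u)/Abs(sin(u)).
At (u, v) = (2*pi/3, pi): H = -1.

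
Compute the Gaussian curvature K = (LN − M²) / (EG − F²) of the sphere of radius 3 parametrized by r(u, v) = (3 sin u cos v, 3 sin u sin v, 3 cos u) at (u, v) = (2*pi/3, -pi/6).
K = 1/9

Coefficients of the first fundamental form: E = 9, F = 0, G = 9*sin(u)^2.
Coefficients of the second fundamental form: L = -3*sin(u)/Abs(sin(u)), M = 0, N = -3*sin(u)^3/Abs(sin(u)).
Assemble K = (LN − M²)/(EG − F²) = 1/9. At (u, v) = (2*pi/3, -pi/6): K = 1/9.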